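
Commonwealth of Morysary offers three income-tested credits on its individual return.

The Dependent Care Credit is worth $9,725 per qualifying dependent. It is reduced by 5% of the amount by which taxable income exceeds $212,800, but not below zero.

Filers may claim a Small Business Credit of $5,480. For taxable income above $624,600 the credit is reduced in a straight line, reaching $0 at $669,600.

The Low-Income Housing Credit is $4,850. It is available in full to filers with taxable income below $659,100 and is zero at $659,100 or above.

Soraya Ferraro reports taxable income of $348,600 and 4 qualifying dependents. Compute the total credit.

$42,440

Dependent Care Credit: base = 4 × $9,725 = $38,900. 5% of the $135,800 excess over $212,800 is $6,790; credit = $38,900 − $6,790 = $32,110.
Small Business Credit: $348,600 is at or below the $624,600 threshold, so the full $5,480 applies.
Low-Income Housing Credit: $348,600 is below the $659,100 cutoff, so the full $4,850 applies.
Total: $32,110 + $5,480 + $4,850 = $42,440.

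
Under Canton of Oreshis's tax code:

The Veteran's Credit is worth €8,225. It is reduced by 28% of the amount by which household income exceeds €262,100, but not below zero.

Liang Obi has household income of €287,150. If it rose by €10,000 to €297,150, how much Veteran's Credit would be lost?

At €287,150 — 28% of the €25,050 excess over €262,100 is €7,014; credit = €8,225 − €7,014 = €1,211.
At €297,150 — 28% of the €35,050 excess over €262,100 is €9,814 ≥ base, so the credit is €0.
Lost: €1,211 − €0 = €1,211.

€1,211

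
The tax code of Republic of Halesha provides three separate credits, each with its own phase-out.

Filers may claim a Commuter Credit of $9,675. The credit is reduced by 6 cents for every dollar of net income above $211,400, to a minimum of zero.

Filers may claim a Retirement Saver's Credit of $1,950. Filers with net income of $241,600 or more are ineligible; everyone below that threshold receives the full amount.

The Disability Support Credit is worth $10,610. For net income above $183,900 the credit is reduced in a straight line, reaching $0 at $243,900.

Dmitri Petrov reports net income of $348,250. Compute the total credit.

Commuter Credit: 6% of the $136,850 excess over $211,400 is $8,211; credit = $9,675 − $8,211 = $1,464.
Retirement Saver's Credit: $348,250 meets or exceeds the $241,600 cutoff, so the credit is $0.
Disability Support Credit: $348,250 is at or above $243,900, so the credit is $0.
Total: $1,464 + $0 + $0 = $1,464.

$1,464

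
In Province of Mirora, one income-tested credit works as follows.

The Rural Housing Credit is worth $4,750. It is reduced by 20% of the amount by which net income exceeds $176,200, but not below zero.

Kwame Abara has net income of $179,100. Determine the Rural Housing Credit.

Rural Housing Credit: 20% of the $2,900 excess over $176,200 is $580; credit = $4,750 − $580 = $4,170.

$4,170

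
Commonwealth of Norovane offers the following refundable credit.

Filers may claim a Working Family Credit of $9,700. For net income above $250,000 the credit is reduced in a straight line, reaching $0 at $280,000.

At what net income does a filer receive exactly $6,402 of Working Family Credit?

$260,200

$6,402 is 6,402/9,700 of the full $9,700, so 3,298/9,700 of the $30,000 range has been used: income = $250,000 + $30,000 × 3,298/9,700 = $260,200.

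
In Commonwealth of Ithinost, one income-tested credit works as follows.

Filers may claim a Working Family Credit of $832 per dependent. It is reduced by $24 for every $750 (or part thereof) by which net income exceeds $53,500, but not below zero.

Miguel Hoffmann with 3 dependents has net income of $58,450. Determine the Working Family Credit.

$2,328

Working Family Credit: base = 3 × $832 = $2,496. income exceeds $53,500 by $4,950, which is 7 full-or-partial $750 increments; reduction = 7 × $24 = $168, leaving $2,328.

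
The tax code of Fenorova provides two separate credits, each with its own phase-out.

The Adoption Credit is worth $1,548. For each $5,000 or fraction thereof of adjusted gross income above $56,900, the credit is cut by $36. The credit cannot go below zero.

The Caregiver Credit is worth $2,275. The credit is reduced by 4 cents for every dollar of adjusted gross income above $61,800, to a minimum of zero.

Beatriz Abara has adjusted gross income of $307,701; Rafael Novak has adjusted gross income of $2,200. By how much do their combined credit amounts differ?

$3,823

Beatriz ($307,701): Adoption Credit: income exceeds $56,900 by $250,801 → 51 increments × $36 = $1,836 ≥ base, so the credit is $0. Caregiver Credit: 4% of the $245,901 excess over $61,800 is $9,836.04 ≥ base, so the credit is $0. total $0 + $0 = $0
Rafael ($2,200): Adoption Credit: $2,200 is at or below the $56,900 threshold, so the full $1,548 applies. Caregiver Credit: $2,200 is at or below the $61,800 threshold, so the full $2,275 applies. total $1,548 + $2,275 = $3,823
Difference: |$0 − $3,823| = $3,823.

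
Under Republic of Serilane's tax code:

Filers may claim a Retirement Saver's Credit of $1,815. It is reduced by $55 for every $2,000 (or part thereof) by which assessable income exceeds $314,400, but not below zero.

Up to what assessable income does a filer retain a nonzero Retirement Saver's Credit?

$378,400

After 32 increments the reduction is 32 × $55 = $1,760, leaving $55; one more increment wipes it out. Increment 32 ends at excess 32 × $2,000 = $64,000, so the highest qualifying income is $314,400 + $64,000 = $378,400.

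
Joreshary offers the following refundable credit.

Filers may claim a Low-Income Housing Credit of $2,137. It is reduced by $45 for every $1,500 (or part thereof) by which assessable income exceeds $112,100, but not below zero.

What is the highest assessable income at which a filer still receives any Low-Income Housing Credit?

After 47 increments the reduction is 47 × $45 = $2,115, leaving $22; one more increment wipes it out. Increment 47 ends at excess 47 × $1,500 = $70,500, so the highest qualifying income is $112,100 + $70,500 = $182,600.

$182,600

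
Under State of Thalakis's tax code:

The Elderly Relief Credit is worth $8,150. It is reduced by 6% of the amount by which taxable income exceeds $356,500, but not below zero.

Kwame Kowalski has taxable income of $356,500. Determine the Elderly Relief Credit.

$8,150

Elderly Relief Credit: $356,500 is at or below the $356,500 threshold, so the full $8,150 applies.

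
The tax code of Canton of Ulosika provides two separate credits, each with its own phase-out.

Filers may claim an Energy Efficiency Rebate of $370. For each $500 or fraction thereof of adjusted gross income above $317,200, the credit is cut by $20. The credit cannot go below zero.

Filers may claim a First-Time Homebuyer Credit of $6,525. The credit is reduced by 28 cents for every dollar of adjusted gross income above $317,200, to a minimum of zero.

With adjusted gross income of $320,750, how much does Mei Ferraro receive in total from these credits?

$5,741

Energy Efficiency Rebate: income exceeds $317,200 by $3,550, which is 8 full-or-partial $500 increments; reduction = 8 × $20 = $160, leaving $210.
First-Time Homebuyer Credit: 28% of the $3,550 excess over $317,200 is $994; credit = $6,525 − $994 = $5,531.
Total: $210 + $5,531 = $5,741.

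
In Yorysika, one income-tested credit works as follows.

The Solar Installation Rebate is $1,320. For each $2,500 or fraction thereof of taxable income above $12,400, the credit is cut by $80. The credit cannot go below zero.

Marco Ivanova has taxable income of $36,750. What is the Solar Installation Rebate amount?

$520

Solar Installation Rebate: income exceeds $12,400 by $24,350, which is 10 full-or-partial $2,500 increments; reduction = 10 × $80 = $800, leaving $520.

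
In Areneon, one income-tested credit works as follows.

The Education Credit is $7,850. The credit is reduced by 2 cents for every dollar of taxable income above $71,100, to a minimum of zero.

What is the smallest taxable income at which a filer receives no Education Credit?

The credit falls by 2% of each dollar above $71,100, so it reaches zero when the excess is $7,850 / 2% = $392,500: income = $71,100 + $392,500 = $463,600.

$463,600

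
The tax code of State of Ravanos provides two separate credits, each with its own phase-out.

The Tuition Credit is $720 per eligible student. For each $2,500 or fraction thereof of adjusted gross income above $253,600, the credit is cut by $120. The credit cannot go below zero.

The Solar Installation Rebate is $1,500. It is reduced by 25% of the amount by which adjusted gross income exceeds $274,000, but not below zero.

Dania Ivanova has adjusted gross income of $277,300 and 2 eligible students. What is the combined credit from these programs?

Tuition Credit: base = 2 × $720 = $1,440. income exceeds $253,600 by $23,700, which is 10 full-or-partial $2,500 increments; reduction = 10 × $120 = $1,200, leaving $240.
Solar Installation Rebate: 25% of the $3,300 excess over $274,000 is $825; credit = $1,500 − $825 = $675.
Total: $240 + $675 = $915.

$915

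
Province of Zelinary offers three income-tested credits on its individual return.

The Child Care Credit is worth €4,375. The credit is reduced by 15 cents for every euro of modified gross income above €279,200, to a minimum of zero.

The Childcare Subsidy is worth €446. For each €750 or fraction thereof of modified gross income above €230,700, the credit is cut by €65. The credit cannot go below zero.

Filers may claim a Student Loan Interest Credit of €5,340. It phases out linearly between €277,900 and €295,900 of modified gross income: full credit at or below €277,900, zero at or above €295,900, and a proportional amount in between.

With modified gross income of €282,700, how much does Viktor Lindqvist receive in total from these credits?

Child Care Credit: 15% of the €3,500 excess over €279,200 is €525; credit = €4,375 − €525 = €3,850.
Childcare Subsidy: income exceeds €230,700 by €52,000 → 70 increments × €65 = €4,550 ≥ base, so the credit is €0.
Student Loan Interest Credit: €282,700 is €4,800 into a €18,000 phase-out range, leaving 13,200/18,000 of the credit: €5,340 × 13,200/18,000 = €3,916.
Total: €3,850 + €0 + €3,916 = €7,766.

€7,766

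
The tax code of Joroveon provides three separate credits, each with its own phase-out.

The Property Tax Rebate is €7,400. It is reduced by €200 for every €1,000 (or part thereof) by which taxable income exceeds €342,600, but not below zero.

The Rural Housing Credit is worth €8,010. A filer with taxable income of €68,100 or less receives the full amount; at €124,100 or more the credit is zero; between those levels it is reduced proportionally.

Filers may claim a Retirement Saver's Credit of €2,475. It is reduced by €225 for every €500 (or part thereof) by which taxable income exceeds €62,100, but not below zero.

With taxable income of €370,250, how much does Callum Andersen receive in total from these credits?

Property Tax Rebate: income exceeds €342,600 by €27,650, which is 28 full-or-partial €1,000 increments; reduction = 28 × €200 = €5,600, leaving €1,800.
Rural Housing Credit: €370,250 is at or above €124,100, so the credit is €0.
Retirement Saver's Credit: income exceeds €62,100 by €308,150 → 617 increments × €225 = €138,825 ≥ base, so the credit is €0.
Total: €1,800 + €0 + €0 = €1,800.

€1,800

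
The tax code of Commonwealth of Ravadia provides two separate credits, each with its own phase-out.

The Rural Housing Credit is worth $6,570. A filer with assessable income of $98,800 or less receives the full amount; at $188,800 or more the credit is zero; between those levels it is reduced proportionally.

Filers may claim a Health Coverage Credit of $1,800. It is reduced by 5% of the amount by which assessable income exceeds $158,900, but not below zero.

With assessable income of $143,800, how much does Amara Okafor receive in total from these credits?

Rural Housing Credit: $143,800 is $45,000 into a $90,000 phase-out range, leaving 45,000/90,000 of the credit: $6,570 × 45,000/90,000 = $3,285.
Health Coverage Credit: $143,800 is at or below the $158,900 threshold, so the full $1,800 applies.
Total: $3,285 + $1,800 = $5,085.

$5,085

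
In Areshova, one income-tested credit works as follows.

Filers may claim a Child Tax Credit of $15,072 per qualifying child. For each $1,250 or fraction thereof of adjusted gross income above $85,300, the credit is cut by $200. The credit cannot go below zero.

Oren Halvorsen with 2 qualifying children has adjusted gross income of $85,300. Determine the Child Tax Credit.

$30,144

Child Tax Credit: base = 2 × $15,072 = $30,144. $85,300 is at or below the $85,300 threshold, so the full $30,144 applies.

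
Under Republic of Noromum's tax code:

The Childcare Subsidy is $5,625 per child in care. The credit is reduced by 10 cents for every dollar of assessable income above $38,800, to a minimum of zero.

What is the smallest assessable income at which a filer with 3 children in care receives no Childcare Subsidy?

Full credit = 3 × $5,625 = $16,875.
The credit falls by 10% of each dollar above $38,800, so it reaches zero when the excess is $16,875 / 10% = $168,750: income = $38,800 + $168,750 = $207,550.

$207,550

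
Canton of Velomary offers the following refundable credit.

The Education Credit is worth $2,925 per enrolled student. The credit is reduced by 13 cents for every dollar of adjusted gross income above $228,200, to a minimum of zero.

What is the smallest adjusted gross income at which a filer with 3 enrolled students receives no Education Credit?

$295,700

Full credit = 3 × $2,925 = $8,775.
The credit falls by 13% of each dollar above $228,200, so it reaches zero when the excess is $8,775 / 13% = $67,500: income = $228,200 + $67,500 = $295,700.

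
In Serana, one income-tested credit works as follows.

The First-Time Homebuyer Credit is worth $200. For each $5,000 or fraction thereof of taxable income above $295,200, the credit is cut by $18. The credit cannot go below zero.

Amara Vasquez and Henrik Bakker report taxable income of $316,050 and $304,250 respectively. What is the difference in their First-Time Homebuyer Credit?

Amara ($316,050): First-Time Homebuyer Credit: income exceeds $295,200 by $20,850, which is 5 full-or-partial $5,000 increments; reduction = 5 × $18 = $90, leaving $110.
Henrik ($304,250): First-Time Homebuyer Credit: income exceeds $295,200 by $9,050, which is 2 full-or-partial $5,000 increments; reduction = 2 × $18 = $36, leaving $164.
Difference: |$110 − $164| = $54.

$54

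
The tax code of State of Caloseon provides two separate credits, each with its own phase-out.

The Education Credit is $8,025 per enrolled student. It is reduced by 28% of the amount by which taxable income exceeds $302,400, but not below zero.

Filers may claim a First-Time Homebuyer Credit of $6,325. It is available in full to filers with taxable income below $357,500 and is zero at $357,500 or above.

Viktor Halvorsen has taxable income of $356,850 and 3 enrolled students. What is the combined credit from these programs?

Education Credit: base = 3 × $8,025 = $24,075. 28% of the $54,450 excess over $302,400 is $15,246; credit = $24,075 − $15,246 = $8,829.
First-Time Homebuyer Credit: $356,850 is below the $357,500 cutoff, so the full $6,325 applies.
Total: $8,829 + $6,325 = $15,154.

$15,154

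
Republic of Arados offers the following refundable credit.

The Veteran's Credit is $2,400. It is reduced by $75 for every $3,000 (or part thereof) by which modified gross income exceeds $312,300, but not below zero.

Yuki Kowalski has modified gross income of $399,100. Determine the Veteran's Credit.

Veteran's Credit: income exceeds $312,300 by $86,800, which is 29 full-or-partial $3,000 increments; reduction = 29 × $75 = $2,175, leaving $225.

$225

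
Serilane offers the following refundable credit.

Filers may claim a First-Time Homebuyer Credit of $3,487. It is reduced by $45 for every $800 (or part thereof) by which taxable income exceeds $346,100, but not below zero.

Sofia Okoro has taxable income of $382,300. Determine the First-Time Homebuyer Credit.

First-Time Homebuyer Credit: income exceeds $346,100 by $36,200, which is 46 full-or-partial $800 increments; reduction = 46 × $45 = $2,070, leaving $1,417.

$1,417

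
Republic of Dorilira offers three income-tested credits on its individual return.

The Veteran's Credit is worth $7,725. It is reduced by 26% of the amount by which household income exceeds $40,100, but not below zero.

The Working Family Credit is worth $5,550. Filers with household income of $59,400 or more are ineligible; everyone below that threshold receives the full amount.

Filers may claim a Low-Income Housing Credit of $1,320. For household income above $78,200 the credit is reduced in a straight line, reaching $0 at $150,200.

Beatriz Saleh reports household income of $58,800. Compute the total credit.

Veteran's Credit: 26% of the $18,700 excess over $40,100 is $4,862; credit = $7,725 − $4,862 = $2,863.
Working Family Credit: $58,800 is below the $59,400 cutoff, so the full $5,550 applies.
Low-Income Housing Credit: $58,800 is at or below the $78,200 threshold, so the full $1,320 applies.
Total: $2,863 + $5,550 + $1,320 = $9,733.

$9,733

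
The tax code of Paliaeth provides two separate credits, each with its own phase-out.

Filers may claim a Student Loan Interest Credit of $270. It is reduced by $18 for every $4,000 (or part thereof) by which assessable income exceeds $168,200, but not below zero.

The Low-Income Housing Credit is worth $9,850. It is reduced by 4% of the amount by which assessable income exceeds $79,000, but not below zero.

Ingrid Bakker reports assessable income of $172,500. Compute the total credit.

Student Loan Interest Credit: income exceeds $168,200 by $4,300, which is 2 full-or-partial $4,000 increments; reduction = 2 × $18 = $36, leaving $234.
Low-Income Housing Credit: 4% of the $93,500 excess over $79,000 is $3,740; credit = $9,850 − $3,740 = $6,110.
Total: $234 + $6,110 = $6,344.

$6,344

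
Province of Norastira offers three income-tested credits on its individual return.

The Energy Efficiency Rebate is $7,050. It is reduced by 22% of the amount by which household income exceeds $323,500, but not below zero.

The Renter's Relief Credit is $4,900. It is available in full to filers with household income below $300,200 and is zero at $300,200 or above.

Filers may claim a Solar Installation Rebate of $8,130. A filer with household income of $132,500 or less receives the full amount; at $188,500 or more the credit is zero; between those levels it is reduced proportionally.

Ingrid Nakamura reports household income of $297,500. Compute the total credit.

$11,950

Energy Efficiency Rebate: $297,500 is at or below the $323,500 threshold, so the full $7,050 applies.
Renter's Relief Credit: $297,500 is below the $300,200 cutoff, so the full $4,900 applies.
Solar Installation Rebate: $297,500 is at or above $188,500, so the credit is $0.
Total: $7,050 + $4,900 + $0 = $11,950.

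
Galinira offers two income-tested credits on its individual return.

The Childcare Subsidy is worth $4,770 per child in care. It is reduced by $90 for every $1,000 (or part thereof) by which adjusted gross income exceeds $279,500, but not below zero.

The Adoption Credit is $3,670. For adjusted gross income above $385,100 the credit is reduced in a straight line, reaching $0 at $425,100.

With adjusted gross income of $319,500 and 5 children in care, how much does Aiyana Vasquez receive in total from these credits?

$23,920

Childcare Subsidy: base = 5 × $4,770 = $23,850. income exceeds $279,500 by $40,000, which is 40 full-or-partial $1,000 increments; reduction = 40 × $90 = $3,600, leaving $20,250.
Adoption Credit: $319,500 is at or below the $385,100 threshold, so the full $3,670 applies.
Total: $20,250 + $3,670 = $23,920.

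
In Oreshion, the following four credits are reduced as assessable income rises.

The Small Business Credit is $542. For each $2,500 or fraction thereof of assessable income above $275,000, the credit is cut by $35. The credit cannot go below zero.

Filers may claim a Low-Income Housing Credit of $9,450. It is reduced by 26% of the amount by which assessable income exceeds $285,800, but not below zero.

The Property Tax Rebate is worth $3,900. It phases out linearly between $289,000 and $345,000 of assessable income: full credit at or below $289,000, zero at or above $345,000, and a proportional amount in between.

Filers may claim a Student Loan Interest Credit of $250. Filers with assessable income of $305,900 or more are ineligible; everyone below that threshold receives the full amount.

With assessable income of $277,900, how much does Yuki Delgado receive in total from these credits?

$14,072

Small Business Credit: income exceeds $275,000 by $2,900, which is 2 full-or-partial $2,500 increments; reduction = 2 × $35 = $70, leaving $472.
Low-Income Housing Credit: $277,900 is at or below the $285,800 threshold, so the full $9,450 applies.
Property Tax Rebate: $277,900 is at or below the $289,000 threshold, so the full $3,900 applies.
Student Loan Interest Credit: $277,900 is below the $305,900 cutoff, so the full $250 applies.
Total: $472 + $9,450 + $3,900 + $250 = $14,072.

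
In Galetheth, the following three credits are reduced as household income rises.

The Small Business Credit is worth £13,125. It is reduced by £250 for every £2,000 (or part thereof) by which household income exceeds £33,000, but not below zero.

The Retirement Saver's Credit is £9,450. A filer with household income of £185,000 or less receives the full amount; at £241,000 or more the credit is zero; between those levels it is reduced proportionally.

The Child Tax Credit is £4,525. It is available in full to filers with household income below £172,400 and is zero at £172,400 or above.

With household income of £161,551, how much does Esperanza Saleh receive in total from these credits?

£13,975

Small Business Credit: income exceeds £33,000 by £128,551 → 65 increments × £250 = £16,250 ≥ base, so the credit is £0.
Retirement Saver's Credit: £161,551 is at or below the £185,000 threshold, so the full £9,450 applies.
Child Tax Credit: £161,551 is below the £172,400 cutoff, so the full £4,525 applies.
Total: £0 + £9,450 + £4,525 = £13,975.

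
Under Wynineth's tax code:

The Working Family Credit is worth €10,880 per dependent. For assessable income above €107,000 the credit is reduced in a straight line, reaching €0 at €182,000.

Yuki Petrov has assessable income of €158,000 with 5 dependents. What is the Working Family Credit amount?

€17,408

Working Family Credit: base = 5 × €10,880 = €54,400. €158,000 is €51,000 into a €75,000 phase-out range, leaving 24,000/75,000 of the credit: €54,400 × 24,000/75,000 = €17,408.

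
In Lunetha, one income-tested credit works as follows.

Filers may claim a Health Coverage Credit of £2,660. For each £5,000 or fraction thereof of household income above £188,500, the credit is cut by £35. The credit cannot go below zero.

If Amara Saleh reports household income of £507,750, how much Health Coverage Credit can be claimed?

Health Coverage Credit: income exceeds £188,500 by £319,250, which is 64 full-or-partial £5,000 increments; reduction = 64 × £35 = £2,240, leaving £420.

£420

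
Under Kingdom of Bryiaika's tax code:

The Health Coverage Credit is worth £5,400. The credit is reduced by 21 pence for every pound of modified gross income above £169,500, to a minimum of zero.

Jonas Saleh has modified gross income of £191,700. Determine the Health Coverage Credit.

Health Coverage Credit: 21% of the £22,200 excess over £169,500 is £4,662; credit = £5,400 − £4,662 = £738.

£738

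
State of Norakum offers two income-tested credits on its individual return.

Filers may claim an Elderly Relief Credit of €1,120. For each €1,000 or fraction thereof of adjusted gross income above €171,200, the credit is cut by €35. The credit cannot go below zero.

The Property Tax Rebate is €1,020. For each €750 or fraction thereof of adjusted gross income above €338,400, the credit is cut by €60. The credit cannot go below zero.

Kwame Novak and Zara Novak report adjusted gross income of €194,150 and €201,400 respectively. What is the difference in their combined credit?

€280

Kwame (€194,150): Elderly Relief Credit: income exceeds €171,200 by €22,950, which is 23 full-or-partial €1,000 increments; reduction = 23 × €35 = €805, leaving €315. Property Tax Rebate: €194,150 is at or below the €338,400 threshold, so the full €1,020 applies. total €315 + €1,020 = €1,335
Zara (€201,400): Elderly Relief Credit: income exceeds €171,200 by €30,200, which is 31 full-or-partial €1,000 increments; reduction = 31 × €35 = €1,085, leaving €35. Property Tax Rebate: €201,400 is at or below the €338,400 threshold, so the full €1,020 applies. total €35 + €1,020 = €1,055
Difference: |€1,335 − €1,055| = €280.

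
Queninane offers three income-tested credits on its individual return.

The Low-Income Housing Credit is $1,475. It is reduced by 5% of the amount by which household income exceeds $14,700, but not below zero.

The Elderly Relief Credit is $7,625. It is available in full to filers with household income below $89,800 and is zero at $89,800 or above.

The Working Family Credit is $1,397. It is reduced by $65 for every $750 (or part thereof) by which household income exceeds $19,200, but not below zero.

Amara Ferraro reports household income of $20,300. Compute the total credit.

$10,087

Low-Income Housing Credit: 5% of the $5,600 excess over $14,700 is $280; credit = $1,475 − $280 = $1,195.
Elderly Relief Credit: $20,300 is below the $89,800 cutoff, so the full $7,625 applies.
Working Family Credit: income exceeds $19,200 by $1,100, which is 2 full-or-partial $750 increments; reduction = 2 × $65 = $130, leaving $1,267.
Total: $1,195 + $7,625 + $1,267 = $10,087.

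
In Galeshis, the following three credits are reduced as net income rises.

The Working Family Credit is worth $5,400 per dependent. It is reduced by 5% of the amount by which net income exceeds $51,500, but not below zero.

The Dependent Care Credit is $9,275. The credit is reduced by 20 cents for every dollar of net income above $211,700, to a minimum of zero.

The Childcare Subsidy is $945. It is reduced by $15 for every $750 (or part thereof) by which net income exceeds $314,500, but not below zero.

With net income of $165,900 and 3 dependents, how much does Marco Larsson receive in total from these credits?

$20,700

Working Family Credit: base = 3 × $5,400 = $16,200. 5% of the $114,400 excess over $51,500 is $5,720; credit = $16,200 − $5,720 = $10,480.
Dependent Care Credit: $165,900 is at or below the $211,700 threshold, so the full $9,275 applies.
Childcare Subsidy: $165,900 is at or below the $314,500 threshold, so the full $945 applies.
Total: $10,480 + $9,275 + $945 = $20,700.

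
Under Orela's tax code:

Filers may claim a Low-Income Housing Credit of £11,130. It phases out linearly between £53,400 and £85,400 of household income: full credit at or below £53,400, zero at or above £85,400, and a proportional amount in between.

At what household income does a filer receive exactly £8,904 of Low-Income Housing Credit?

£59,800

£8,904 is 8,904/11,130 of the full £11,130, so 2,226/11,130 of the £32,000 range has been used: income = £53,400 + £32,000 × 2,226/11,130 = £59,800.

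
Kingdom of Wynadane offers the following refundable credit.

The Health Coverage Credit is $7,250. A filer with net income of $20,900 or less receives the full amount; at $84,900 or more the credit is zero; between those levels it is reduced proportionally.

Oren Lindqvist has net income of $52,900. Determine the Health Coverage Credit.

Health Coverage Credit: $52,900 is $32,000 into a $64,000 phase-out range, leaving 32,000/64,000 of the credit: $7,250 × 32,000/64,000 = $3,625.

$3,625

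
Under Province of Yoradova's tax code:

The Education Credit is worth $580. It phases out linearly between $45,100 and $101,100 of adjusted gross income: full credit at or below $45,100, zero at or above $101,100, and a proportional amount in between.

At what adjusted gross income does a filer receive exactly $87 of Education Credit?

$87 is 87/580 of the full $580, so 493/580 of the $56,000 range has been used: income = $45,100 + $56,000 × 493/580 = $92,700.

$92,700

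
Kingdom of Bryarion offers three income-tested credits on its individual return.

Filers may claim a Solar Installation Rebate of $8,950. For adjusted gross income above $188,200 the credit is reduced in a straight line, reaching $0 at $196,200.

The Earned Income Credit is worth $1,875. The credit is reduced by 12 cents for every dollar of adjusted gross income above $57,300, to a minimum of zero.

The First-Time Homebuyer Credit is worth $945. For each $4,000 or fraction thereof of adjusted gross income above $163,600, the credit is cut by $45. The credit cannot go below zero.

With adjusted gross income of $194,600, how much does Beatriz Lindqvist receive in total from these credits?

Solar Installation Rebate: $194,600 is $6,400 into a $8,000 phase-out range, leaving 1,600/8,000 of the credit: $8,950 × 1,600/8,000 = $1,790.
Earned Income Credit: 12% of the $137,300 excess over $57,300 is $16,476 ≥ base, so the credit is $0.
First-Time Homebuyer Credit: income exceeds $163,600 by $31,000, which is 8 full-or-partial $4,000 increments; reduction = 8 × $45 = $360, leaving $585.
Total: $1,790 + $0 + $585 = $2,375.

$2,375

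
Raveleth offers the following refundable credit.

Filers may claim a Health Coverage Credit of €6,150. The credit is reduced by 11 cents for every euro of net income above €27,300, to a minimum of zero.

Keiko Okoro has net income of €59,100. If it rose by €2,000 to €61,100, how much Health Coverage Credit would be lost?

At €59,100 — 11% of the €31,800 excess over €27,300 is €3,498; credit = €6,150 − €3,498 = €2,652.
At €61,100 — 11% of the €33,800 excess over €27,300 is €3,718; credit = €6,150 − €3,718 = €2,432.
Lost: €2,652 − €2,432 = €220.

€220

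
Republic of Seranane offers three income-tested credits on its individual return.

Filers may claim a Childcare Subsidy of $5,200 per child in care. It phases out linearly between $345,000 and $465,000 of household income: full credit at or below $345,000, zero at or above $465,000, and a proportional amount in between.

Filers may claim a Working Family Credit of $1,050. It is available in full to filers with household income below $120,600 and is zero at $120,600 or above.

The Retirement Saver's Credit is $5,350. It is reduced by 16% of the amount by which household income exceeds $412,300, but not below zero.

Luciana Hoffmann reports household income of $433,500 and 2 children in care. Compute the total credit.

Childcare Subsidy: base = 2 × $5,200 = $10,400. $433,500 is $88,500 into a $120,000 phase-out range, leaving 31,500/120,000 of the credit: $10,400 × 31,500/120,000 = $2,730.
Working Family Credit: $433,500 meets or exceeds the $120,600 cutoff, so the credit is $0.
Retirement Saver's Credit: 16% of the $21,200 excess over $412,300 is $3,392; credit = $5,350 − $3,392 = $1,958.
Total: $2,730 + $0 + $1,958 = $4,688.

$4,688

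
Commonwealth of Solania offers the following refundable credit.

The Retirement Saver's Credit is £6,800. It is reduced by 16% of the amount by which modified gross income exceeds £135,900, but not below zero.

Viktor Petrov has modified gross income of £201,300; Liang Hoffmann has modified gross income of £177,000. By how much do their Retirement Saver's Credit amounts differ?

Viktor (£201,300): Retirement Saver's Credit: 16% of the £65,400 excess over £135,900 is £10,464 ≥ base, so the credit is £0.
Liang (£177,000): Retirement Saver's Credit: 16% of the £41,100 excess over £135,900 is £6,576; credit = £6,800 − £6,576 = £224.
Difference: |£0 − £224| = £224.

£224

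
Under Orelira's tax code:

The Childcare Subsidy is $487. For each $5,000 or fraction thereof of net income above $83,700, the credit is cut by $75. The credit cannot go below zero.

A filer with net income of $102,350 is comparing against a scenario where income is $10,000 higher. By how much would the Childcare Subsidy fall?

$150

At $102,350 — income exceeds $83,700 by $18,650, which is 4 full-or-partial $5,000 increments; reduction = 4 × $75 = $300, leaving $187.
At $112,350 — income exceeds $83,700 by $28,650, which is 6 full-or-partial $5,000 increments; reduction = 6 × $75 = $450, leaving $37.
Lost: $187 − $37 = $150.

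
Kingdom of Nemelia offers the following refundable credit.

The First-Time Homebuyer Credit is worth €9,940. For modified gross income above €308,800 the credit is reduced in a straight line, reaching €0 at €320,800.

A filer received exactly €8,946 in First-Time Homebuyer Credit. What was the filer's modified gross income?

€8,946 is 8,946/9,940 of the full €9,940, so 994/9,940 of the €12,000 range has been used: income = €308,800 + €12,000 × 994/9,940 = €310,000.

€310,000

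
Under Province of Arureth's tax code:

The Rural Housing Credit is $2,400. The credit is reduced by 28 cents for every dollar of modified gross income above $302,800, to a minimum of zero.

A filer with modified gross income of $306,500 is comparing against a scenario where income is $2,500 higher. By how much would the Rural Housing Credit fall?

$700

At $306,500 — 28% of the $3,700 excess over $302,800 is $1,036; credit = $2,400 − $1,036 = $1,364.
At $309,000 — 28% of the $6,200 excess over $302,800 is $1,736; credit = $2,400 − $1,736 = $664.
Lost: $1,364 − $664 = $700.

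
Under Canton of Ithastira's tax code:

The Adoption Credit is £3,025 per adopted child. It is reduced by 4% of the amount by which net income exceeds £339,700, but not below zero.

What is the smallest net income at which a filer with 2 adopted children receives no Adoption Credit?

£490,950

Full credit = 2 × £3,025 = £6,050.
The credit falls by 4% of each pound above £339,700, so it reaches zero when the excess is £6,050 / 4% = £151,250: income = £339,700 + £151,250 = £490,950.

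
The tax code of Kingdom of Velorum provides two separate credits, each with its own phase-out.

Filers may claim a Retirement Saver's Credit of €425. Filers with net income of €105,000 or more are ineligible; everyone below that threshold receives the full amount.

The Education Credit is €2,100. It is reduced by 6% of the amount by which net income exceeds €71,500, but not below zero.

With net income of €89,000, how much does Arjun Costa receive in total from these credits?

€1,475

Retirement Saver's Credit: €89,000 is below the €105,000 cutoff, so the full €425 applies.
Education Credit: 6% of the €17,500 excess over €71,500 is €1,050; credit = €2,100 − €1,050 = €1,050.
Total: €425 + €1,050 = €1,475.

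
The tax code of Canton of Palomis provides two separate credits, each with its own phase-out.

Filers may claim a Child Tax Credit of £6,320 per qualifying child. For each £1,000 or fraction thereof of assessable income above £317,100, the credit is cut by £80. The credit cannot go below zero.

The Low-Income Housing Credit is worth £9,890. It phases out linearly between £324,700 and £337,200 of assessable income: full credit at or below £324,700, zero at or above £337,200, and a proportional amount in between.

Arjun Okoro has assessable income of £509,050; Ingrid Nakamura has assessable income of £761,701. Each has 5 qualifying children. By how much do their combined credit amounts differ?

£16,240

Arjun (£509,050): Child Tax Credit: base = 5 × £6,320 = £31,600. income exceeds £317,100 by £191,950, which is 192 full-or-partial £1,000 increments; reduction = 192 × £80 = £15,360, leaving £16,240. Low-Income Housing Credit: £509,050 is at or above £337,200, so the credit is £0. total £16,240 + £0 = £16,240
Ingrid (£761,701): Child Tax Credit: base = 5 × £6,320 = £31,600. income exceeds £317,100 by £444,601 → 445 increments × £80 = £35,600 ≥ base, so the credit is £0. Low-Income Housing Credit: £761,701 is at or above £337,200, so the credit is £0. total £0 + £0 = £0
Difference: |£16,240 − £0| = £16,240.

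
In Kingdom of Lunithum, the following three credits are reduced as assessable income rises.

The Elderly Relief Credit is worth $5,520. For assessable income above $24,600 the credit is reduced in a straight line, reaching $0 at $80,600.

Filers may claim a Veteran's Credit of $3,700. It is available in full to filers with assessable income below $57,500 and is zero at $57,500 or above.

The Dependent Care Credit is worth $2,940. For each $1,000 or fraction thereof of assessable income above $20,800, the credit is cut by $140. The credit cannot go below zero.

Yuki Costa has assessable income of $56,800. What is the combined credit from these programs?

$6,046

Elderly Relief Credit: $56,800 is $32,200 into a $56,000 phase-out range, leaving 23,800/56,000 of the credit: $5,520 × 23,800/56,000 = $2,346.
Veteran's Credit: $56,800 is below the $57,500 cutoff, so the full $3,700 applies.
Dependent Care Credit: income exceeds $20,800 by $36,000 → 36 increments × $140 = $5,040 ≥ base, so the credit is $0.
Total: $2,346 + $3,700 + $0 = $6,046.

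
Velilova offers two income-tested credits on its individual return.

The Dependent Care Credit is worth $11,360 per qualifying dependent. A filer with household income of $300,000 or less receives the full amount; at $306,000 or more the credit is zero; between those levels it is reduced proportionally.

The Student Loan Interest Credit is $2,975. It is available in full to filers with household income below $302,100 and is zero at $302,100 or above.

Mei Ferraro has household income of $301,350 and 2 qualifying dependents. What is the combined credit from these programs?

$20,583

Dependent Care Credit: base = 2 × $11,360 = $22,720. $301,350 is $1,350 into a $6,000 phase-out range, leaving 4,650/6,000 of the credit: $22,720 × 4,650/6,000 = $17,608.
Student Loan Interest Credit: $301,350 is below the $302,100 cutoff, so the full $2,975 applies.
Total: $17,608 + $2,975 = $20,583.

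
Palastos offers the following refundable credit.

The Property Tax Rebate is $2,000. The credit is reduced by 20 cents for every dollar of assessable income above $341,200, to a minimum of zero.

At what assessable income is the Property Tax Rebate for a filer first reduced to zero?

$351,200

The credit falls by 20% of each dollar above $341,200, so it reaches zero when the excess is $2,000 / 20% = $10,000: income = $341,200 + $10,000 = $351,200.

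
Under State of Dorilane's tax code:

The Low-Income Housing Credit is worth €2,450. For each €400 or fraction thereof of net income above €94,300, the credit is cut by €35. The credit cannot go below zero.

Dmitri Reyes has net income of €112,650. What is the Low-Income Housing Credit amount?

Low-Income Housing Credit: income exceeds €94,300 by €18,350, which is 46 full-or-partial €400 increments; reduction = 46 × €35 = €1,610, leaving €840.

€840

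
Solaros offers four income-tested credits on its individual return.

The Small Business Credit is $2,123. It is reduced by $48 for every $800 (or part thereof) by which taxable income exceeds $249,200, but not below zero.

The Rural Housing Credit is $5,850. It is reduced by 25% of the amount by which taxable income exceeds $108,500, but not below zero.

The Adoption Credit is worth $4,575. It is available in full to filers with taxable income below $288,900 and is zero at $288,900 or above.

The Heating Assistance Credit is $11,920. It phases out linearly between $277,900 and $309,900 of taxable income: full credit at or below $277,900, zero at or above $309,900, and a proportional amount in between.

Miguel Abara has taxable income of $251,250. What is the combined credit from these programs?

Small Business Credit: income exceeds $249,200 by $2,050, which is 3 full-or-partial $800 increments; reduction = 3 × $48 = $144, leaving $1,979.
Rural Housing Credit: 25% of the $142,750 excess over $108,500 is $35,687.50 ≥ base, so the credit is $0.
Adoption Credit: $251,250 is below the $288,900 cutoff, so the full $4,575 applies.
Heating Assistance Credit: $251,250 is at or below the $277,900 threshold, so the full $11,920 applies.
Total: $1,979 + $0 + $4,575 + $11,920 = $18,474.

$18,474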